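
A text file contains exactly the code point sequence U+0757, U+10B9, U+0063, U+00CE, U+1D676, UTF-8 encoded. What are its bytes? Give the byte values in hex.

DD 97 E1 82 B9 63 C3 8E F0 9D 99 B6

U+0757: 2-byte form → DD 97.
U+10B9: 3-byte form → E1 82 B9.
U+0063: 1-byte form → 63.
U+00CE: 2-byte form → C3 8E.
U+1D676: 4-byte form → F0 9D 99 B6.
Concatenated (12 bytes): DD 97 E1 82 B9 63 C3 8E F0 9D 99 B6.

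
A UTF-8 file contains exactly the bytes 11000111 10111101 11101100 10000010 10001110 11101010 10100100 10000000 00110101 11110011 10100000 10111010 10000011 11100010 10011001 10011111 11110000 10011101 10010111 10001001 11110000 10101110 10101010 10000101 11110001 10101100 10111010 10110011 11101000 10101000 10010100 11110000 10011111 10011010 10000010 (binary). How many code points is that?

Byte at offset 0: 0xC7 = 11000111 → 2-byte char (#1). Advance 2.
Byte at offset 2: 0xEC = 11101100 → 3-byte char (#2). Advance 3.
Byte at offset 5: 0xEA = 11101010 → 3-byte char (#3). Advance 3.
Byte at offset 8: 0x35 = 00110101 → 1-byte char (#4). Advance 1.
Byte at offset 9: 0xF3 = 11110011 → 4-byte char (#5). Advance 4.
Byte at offset 13: 0xE2 = 11100010 → 3-byte char (#6). Advance 3.
Byte at offset 16: 0xF0 = 11110000 → 4-byte char (#7). Advance 4.
Byte at offset 20: 0xF0 = 11110000 → 4-byte char (#8). Advance 4.
Byte at offset 24: 0xF1 = 11110001 → 4-byte char (#9). Advance 4.
Byte at offset 28: 0xE8 = 11101000 → 3-byte char (#10). Advance 3.
Byte at offset 31: 0xF0 = 11110000 → 4-byte char (#11). Advance 4.
Reached end at offset 35 after 11 code points.

11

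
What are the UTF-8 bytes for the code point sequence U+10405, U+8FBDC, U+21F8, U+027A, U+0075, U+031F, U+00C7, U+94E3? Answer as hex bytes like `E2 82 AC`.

U+10405: 4-byte form → F0 90 90 85.
U+8FBDC: 4-byte form → F2 8F AF 9C.
U+21F8: 3-byte form → E2 87 B8.
U+027A: 2-byte form → C9 BA.
U+0075: 1-byte form → 75.
U+031F: 2-byte form → CC 9F.
U+00C7: 2-byte form → C3 87.
U+94E3: 3-byte form → E9 93 A3.
Concatenated (21 bytes): F0 90 90 85 F2 8F AF 9C E2 87 B8 C9 BA 75 CC 9F C3 87 E9 93 A3.

F0 90 90 85 F2 8F AF 9C E2 87 B8 C9 BA 75 CC 9F C3 87 E9 93 A3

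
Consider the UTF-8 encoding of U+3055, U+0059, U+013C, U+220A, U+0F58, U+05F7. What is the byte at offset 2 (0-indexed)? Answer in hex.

0x95

U+3055 → 3-byte form E3 81 95 at offsets 0–2.
Offset 2 falls in char 1's range; it's byte 3 of E3 81 95 = 0x95.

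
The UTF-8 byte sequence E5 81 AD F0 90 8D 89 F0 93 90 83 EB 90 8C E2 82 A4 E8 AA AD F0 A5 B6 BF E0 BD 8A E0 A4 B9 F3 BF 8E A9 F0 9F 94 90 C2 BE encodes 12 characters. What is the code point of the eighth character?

Offset 0: leading byte 0xE5 = 11100101 → 3-byte char #1 = E5 81 AD.
Offset 3: leading byte 0xF0 = 11110000 → 4-byte char #2 = F0 90 8D 89.
Offset 7: leading byte 0xF0 = 11110000 → 4-byte char #3 = F0 93 90 83.
Offset 11: leading byte 0xEB = 11101011 → 3-byte char #4 = EB 90 8C.
Offset 14: leading byte 0xE2 = 11100010 → 3-byte char #5 = E2 82 A4.
Offset 17: leading byte 0xE8 = 11101000 → 3-byte char #6 = E8 AA AD.
Offset 20: leading byte 0xF0 = 11110000 → 4-byte char #7 = F0 A5 B6 BF.
Offset 24: leading byte 0xE0 = 11100000 → 3-byte char #8 = E0 BD 8A.
Leading byte 0xE0 = 11100000 matches 1110xxxx → 3-byte sequence.
Byte 1: 0xE0 = 11100000, payload 0000 (4 bits).
Byte 2: 0xBD = 10111101 (10xxxxxx ✓), payload 111101.
Byte 3: 0x8A = 10001010 (10xxxxxx ✓), payload 001010.
Concatenate: 0000111101001010 = 0xF4A (16 bits → U+0F4A).

U+0F4A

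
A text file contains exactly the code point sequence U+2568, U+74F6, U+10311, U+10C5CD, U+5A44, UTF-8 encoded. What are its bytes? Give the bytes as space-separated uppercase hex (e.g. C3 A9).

E2 95 A8 E7 93 B6 F0 90 8C 91 F4 8C 97 8D E5 A9 84

U+2568: 3-byte form → E2 95 A8.
U+74F6: 3-byte form → E7 93 B6.
U+10311: 4-byte form → F0 90 8C 91.
U+10C5CD: 4-byte form → F4 8C 97 8D.
U+5A44: 3-byte form → E5 A9 84.
Concatenated (17 bytes): E2 95 A8 E7 93 B6 F0 90 8C 91 F4 8C 97 8D E5 A9 84.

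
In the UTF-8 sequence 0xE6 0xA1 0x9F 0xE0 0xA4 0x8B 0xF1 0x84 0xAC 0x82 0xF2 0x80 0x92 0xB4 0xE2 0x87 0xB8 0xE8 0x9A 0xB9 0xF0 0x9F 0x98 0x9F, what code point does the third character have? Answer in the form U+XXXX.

Offset 0: leading byte 0xE6 = 11100110 → 3-byte char #1 = E6 A1 9F.
Offset 3: leading byte 0xE0 = 11100000 → 3-byte char #2 = E0 A4 8B.
Offset 6: leading byte 0xF1 = 11110001 → 4-byte char #3 = F1 84 AC 82.
Leading byte 0xF1 = 11110001 matches 11110xxx → 4-byte sequence.
Byte 1: 0xF1 = 11110001, payload 001 (3 bits).
Byte 2: 0x84 = 10000100 (10xxxxxx ✓), payload 000100.
Byte 3: 0xAC = 10101100 (10xxxxxx ✓), payload 101100.
Byte 4: 0x82 = 10000010 (10xxxxxx ✓), payload 000010.
Concatenate: 001000100101100000010 = 0x44B02 (21 bits → U+44B02).

U+44B02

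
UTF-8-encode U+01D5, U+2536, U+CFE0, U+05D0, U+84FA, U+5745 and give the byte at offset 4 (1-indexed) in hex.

0x94

1-indexed offset 4 is 0-indexed offset 3.
U+01D5 → 2-byte form C7 95 at offsets 0–1.
U+2536 → 3-byte form E2 94 B6 at offsets 2–4.
Offset 3 falls in char 2's range; it's byte 2 of E2 94 B6 = 0x94.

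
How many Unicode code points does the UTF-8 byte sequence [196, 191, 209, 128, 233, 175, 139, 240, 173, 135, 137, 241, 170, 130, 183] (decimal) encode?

5

Byte at offset 0: 0xC4 = 11000100 → 2-byte char (#1). Advance 2.
Byte at offset 2: 0xD1 = 11010001 → 2-byte char (#2). Advance 2.
Byte at offset 4: 0xE9 = 11101001 → 3-byte char (#3). Advance 3.
Byte at offset 7: 0xF0 = 11110000 → 4-byte char (#4). Advance 4.
Byte at offset 11: 0xF1 = 11110001 → 4-byte char (#5). Advance 4.
Reached end at offset 15 after 5 code points.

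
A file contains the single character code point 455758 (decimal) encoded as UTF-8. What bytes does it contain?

U+6F44E = 0x6F44E = 455758 decimal. In range U+10000–U+10FFFF → 4-byte form: 11110xxx 10xxxxxx 10xxxxxx 10xxxxxx.
Binary (21 bits): 001101111010001001110.
Split 3+6+6+6: 001 | 101111 | 010001 | 001110.
Byte 1: 11110001 = 0xF1.
Byte 2: 10101111 = 0xAF.
Byte 3: 10010001 = 0x91.
Byte 4: 10001110 = 0x8E.

F1 AF 91 8E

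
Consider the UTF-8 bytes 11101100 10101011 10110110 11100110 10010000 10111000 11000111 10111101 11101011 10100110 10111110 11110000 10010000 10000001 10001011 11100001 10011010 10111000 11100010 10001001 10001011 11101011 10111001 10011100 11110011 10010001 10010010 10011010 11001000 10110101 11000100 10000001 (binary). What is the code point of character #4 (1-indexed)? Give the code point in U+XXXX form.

U+B9BE

Offset 0: leading byte 0xEC = 11101100 → 3-byte char #1 = EC AB B6.
Offset 3: leading byte 0xE6 = 11100110 → 3-byte char #2 = E6 90 B8.
Offset 6: leading byte 0xC7 = 11000111 → 2-byte char #3 = C7 BD.
Offset 8: leading byte 0xEB = 11101011 → 3-byte char #4 = EB A6 BE.
Leading byte 0xEB = 11101011 matches 1110xxxx → 3-byte sequence.
Byte 1: 0xEB = 11101011, payload 1011 (4 bits).
Byte 2: 0xA6 = 10100110 (10xxxxxx ✓), payload 100110.
Byte 3: 0xBE = 10111110 (10xxxxxx ✓), payload 111110.
Concatenate: 1011100110111110 = 0xB9BE (16 bits → U+B9BE).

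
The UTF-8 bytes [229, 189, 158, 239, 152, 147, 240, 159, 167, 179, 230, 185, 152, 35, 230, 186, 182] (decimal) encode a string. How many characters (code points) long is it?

Byte at offset 0: 0xE5 = 11100101 → 3-byte char (#1). Advance 3.
Byte at offset 3: 0xEF = 11101111 → 3-byte char (#2). Advance 3.
Byte at offset 6: 0xF0 = 11110000 → 4-byte char (#3). Advance 4.
Byte at offset 10: 0xE6 = 11100110 → 3-byte char (#4). Advance 3.
Byte at offset 13: 0x23 = 00100011 → 1-byte char (#5). Advance 1.
Byte at offset 14: 0xE6 = 11100110 → 3-byte char (#6). Advance 3.
Reached end at offset 17 after 6 code points.

6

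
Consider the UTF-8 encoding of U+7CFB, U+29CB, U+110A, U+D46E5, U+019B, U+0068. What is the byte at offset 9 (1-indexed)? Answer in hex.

1-indexed offset 9 is 0-indexed offset 8.
U+7CFB → 3-byte form E7 B3 BB at offsets 0–2.
U+29CB → 3-byte form E2 A7 8B at offsets 3–5.
U+110A → 3-byte form E1 84 8A at offsets 6–8.
Offset 8 falls in char 3's range; it's byte 3 of E1 84 8A = 0x8A.

0x8A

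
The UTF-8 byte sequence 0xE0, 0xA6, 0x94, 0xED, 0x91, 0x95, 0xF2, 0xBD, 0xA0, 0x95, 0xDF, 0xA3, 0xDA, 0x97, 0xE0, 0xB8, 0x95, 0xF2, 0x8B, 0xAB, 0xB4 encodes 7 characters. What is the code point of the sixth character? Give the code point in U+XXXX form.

U+0E15

Offset 0: leading byte 0xE0 = 11100000 → 3-byte char #1 = E0 A6 94.
Offset 3: leading byte 0xED = 11101101 → 3-byte char #2 = ED 91 95.
Offset 6: leading byte 0xF2 = 11110010 → 4-byte char #3 = F2 BD A0 95.
Offset 10: leading byte 0xDF = 11011111 → 2-byte char #4 = DF A3.
Offset 12: leading byte 0xDA = 11011010 → 2-byte char #5 = DA 97.
Offset 14: leading byte 0xE0 = 11100000 → 3-byte char #6 = E0 B8 95.
Leading byte 0xE0 = 11100000 matches 1110xxxx → 3-byte sequence.
Byte 1: 0xE0 = 11100000, payload 0000 (4 bits).
Byte 2: 0xB8 = 10111000 (10xxxxxx ✓), payload 111000.
Byte 3: 0x95 = 10010101 (10xxxxxx ✓), payload 010101.
Concatenate: 0000111000010101 = 0xE15 (16 bits → U+0E15).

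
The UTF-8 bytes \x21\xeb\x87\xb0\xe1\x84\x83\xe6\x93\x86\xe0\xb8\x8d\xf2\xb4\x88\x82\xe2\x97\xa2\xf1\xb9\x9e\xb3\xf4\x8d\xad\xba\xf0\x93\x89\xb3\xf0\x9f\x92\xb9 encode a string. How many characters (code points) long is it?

Byte at offset 0: 0x21 = 00100001 → 1-byte char (#1). Advance 1.
Byte at offset 1: 0xEB = 11101011 → 3-byte char (#2). Advance 3.
Byte at offset 4: 0xE1 = 11100001 → 3-byte char (#3). Advance 3.
Byte at offset 7: 0xE6 = 11100110 → 3-byte char (#4). Advance 3.
Byte at offset 10: 0xE0 = 11100000 → 3-byte char (#5). Advance 3.
Byte at offset 13: 0xF2 = 11110010 → 4-byte char (#6). Advance 4.
Byte at offset 17: 0xE2 = 11100010 → 3-byte char (#7). Advance 3.
Byte at offset 20: 0xF1 = 11110001 → 4-byte char (#8). Advance 4.
Byte at offset 24: 0xF4 = 11110100 → 4-byte char (#9). Advance 4.
Byte at offset 28: 0xF0 = 11110000 → 4-byte char (#10). Advance 4.
Byte at offset 32: 0xF0 = 11110000 → 4-byte char (#11). Advance 4.
Reached end at offset 36 after 11 code points.

11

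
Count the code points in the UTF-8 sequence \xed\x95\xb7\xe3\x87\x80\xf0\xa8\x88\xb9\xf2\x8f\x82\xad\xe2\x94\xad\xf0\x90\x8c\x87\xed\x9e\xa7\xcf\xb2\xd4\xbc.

Byte at offset 0: 0xED = 11101101 → 3-byte char (#1). Advance 3.
Byte at offset 3: 0xE3 = 11100011 → 3-byte char (#2). Advance 3.
Byte at offset 6: 0xF0 = 11110000 → 4-byte char (#3). Advance 4.
Byte at offset 10: 0xF2 = 11110010 → 4-byte char (#4). Advance 4.
Byte at offset 14: 0xE2 = 11100010 → 3-byte char (#5). Advance 3.
Byte at offset 17: 0xF0 = 11110000 → 4-byte char (#6). Advance 4.
Byte at offset 21: 0xED = 11101101 → 3-byte char (#7). Advance 3.
Byte at offset 24: 0xCF = 11001111 → 2-byte char (#8). Advance 2.
Byte at offset 26: 0xD4 = 11010100 → 2-byte char (#9). Advance 2.
Reached end at offset 28 after 9 code points.

9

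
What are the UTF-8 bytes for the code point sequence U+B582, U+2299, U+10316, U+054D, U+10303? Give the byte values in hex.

U+B582: 3-byte form → EB 96 82.
U+2299: 3-byte form → E2 8A 99.
U+10316: 4-byte form → F0 90 8C 96.
U+054D: 2-byte form → D5 8D.
U+10303: 4-byte form → F0 90 8C 83.
Concatenated (16 bytes): EB 96 82 E2 8A 99 F0 90 8C 96 D5 8D F0 90 8C 83.

EB 96 82 E2 8A 99 F0 90 8C 96 D5 8D F0 90 8C 83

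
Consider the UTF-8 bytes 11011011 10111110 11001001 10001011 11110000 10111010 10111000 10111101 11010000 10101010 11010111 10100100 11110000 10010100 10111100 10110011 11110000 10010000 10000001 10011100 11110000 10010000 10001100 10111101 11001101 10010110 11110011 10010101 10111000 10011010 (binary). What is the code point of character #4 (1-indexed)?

Offset 0: leading byte 0xDB = 11011011 → 2-byte char #1 = DB BE.
Offset 2: leading byte 0xC9 = 11001001 → 2-byte char #2 = C9 8B.
Offset 4: leading byte 0xF0 = 11110000 → 4-byte char #3 = F0 BA B8 BD.
Offset 8: leading byte 0xD0 = 11010000 → 2-byte char #4 = D0 AA.
Leading byte 0xD0 = 11010000 matches 110xxxxx → 2-byte sequence.
Byte 1: 0xD0 = 11010000, payload 10000 (5 bits).
Byte 2: 0xAA = 10101010 (10xxxxxx ✓), payload 101010.
Concatenate: 10000101010 = 0x42A (11 bits → U+042A).

U+042A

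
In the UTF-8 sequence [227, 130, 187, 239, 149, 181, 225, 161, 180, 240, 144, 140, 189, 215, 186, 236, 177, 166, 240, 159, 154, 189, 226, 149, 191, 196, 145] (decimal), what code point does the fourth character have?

Offset 0: leading byte 0xE3 = 11100011 → 3-byte char #1 = E3 82 BB.
Offset 3: leading byte 0xEF = 11101111 → 3-byte char #2 = EF 95 B5.
Offset 6: leading byte 0xE1 = 11100001 → 3-byte char #3 = E1 A1 B4.
Offset 9: leading byte 0xF0 = 11110000 → 4-byte char #4 = F0 90 8C BD.
Leading byte 0xF0 = 11110000 matches 11110xxx → 4-byte sequence.
Byte 1: 0xF0 = 11110000, payload 000 (3 bits).
Byte 2: 0x90 = 10010000 (10xxxxxx ✓), payload 010000.
Byte 3: 0x8C = 10001100 (10xxxxxx ✓), payload 001100.
Byte 4: 0xBD = 10111101 (10xxxxxx ✓), payload 111101.
Concatenate: 000010000001100111101 = 0x1033D (21 bits → U+1033D).

U+1033D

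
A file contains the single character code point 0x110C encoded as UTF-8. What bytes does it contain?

U+110C = 0x110C = 4364 decimal. In range U+0800–U+FFFF → 3-byte form: 1110xxxx 10xxxxxx 10xxxxxx.
Binary (16 bits): 0001000100001100.
Split 4+6+6: 0001 | 000100 | 001100.
Byte 1: 11100001 = 0xE1.
Byte 2: 10000100 = 0x84.
Byte 3: 10001100 = 0x8C.

E1 84 8C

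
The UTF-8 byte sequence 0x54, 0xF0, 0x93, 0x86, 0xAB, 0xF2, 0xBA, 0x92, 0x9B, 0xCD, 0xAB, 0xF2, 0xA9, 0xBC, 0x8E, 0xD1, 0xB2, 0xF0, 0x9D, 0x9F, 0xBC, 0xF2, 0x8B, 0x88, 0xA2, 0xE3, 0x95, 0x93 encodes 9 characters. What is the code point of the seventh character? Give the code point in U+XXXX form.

U+1D7FC

Offset 0: leading byte 0x54 = 01010100 → 1-byte char #1 = 54.
Offset 1: leading byte 0xF0 = 11110000 → 4-byte char #2 = F0 93 86 AB.
Offset 5: leading byte 0xF2 = 11110010 → 4-byte char #3 = F2 BA 92 9B.
Offset 9: leading byte 0xCD = 11001101 → 2-byte char #4 = CD AB.
Offset 11: leading byte 0xF2 = 11110010 → 4-byte char #5 = F2 A9 BC 8E.
Offset 15: leading byte 0xD1 = 11010001 → 2-byte char #6 = D1 B2.
Offset 17: leading byte 0xF0 = 11110000 → 4-byte char #7 = F0 9D 9F BC.
Leading byte 0xF0 = 11110000 matches 11110xxx → 4-byte sequence.
Byte 1: 0xF0 = 11110000, payload 000 (3 bits).
Byte 2: 0x9D = 10011101 (10xxxxxx ✓), payload 011101.
Byte 3: 0x9F = 10011111 (10xxxxxx ✓), payload 011111.
Byte 4: 0xBC = 10111100 (10xxxxxx ✓), payload 111100.
Concatenate: 000011101011111111100 = 0x1D7FC (21 bits → U+1D7FC).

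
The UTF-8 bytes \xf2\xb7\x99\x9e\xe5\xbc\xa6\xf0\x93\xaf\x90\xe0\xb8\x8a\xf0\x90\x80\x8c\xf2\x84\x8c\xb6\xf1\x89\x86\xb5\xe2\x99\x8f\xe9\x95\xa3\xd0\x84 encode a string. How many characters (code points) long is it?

10

Byte at offset 0: 0xF2 = 11110010 → 4-byte char (#1). Advance 4.
Byte at offset 4: 0xE5 = 11100101 → 3-byte char (#2). Advance 3.
Byte at offset 7: 0xF0 = 11110000 → 4-byte char (#3). Advance 4.
Byte at offset 11: 0xE0 = 11100000 → 3-byte char (#4). Advance 3.
Byte at offset 14: 0xF0 = 11110000 → 4-byte char (#5). Advance 4.
Byte at offset 18: 0xF2 = 11110010 → 4-byte char (#6). Advance 4.
Byte at offset 22: 0xF1 = 11110001 → 4-byte char (#7). Advance 4.
Byte at offset 26: 0xE2 = 11100010 → 3-byte char (#8). Advance 3.
Byte at offset 29: 0xE9 = 11101001 → 3-byte char (#9). Advance 3.
Byte at offset 32: 0xD0 = 11010000 → 2-byte char (#10). Advance 2.
Reached end at offset 34 after 10 code points.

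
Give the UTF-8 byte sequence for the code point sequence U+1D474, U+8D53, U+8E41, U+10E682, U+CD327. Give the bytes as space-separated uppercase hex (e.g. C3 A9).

F0 9D 91 B4 E8 B5 93 E8 B9 81 F4 8E 9A 82 F3 8D 8C A7

U+1D474: 4-byte form → F0 9D 91 B4.
U+8D53: 3-byte form → E8 B5 93.
U+8E41: 3-byte form → E8 B9 81.
U+10E682: 4-byte form → F4 8E 9A 82.
U+CD327: 4-byte form → F3 8D 8C A7.
Concatenated (18 bytes): F0 9D 91 B4 E8 B5 93 E8 B9 81 F4 8E 9A 82 F3 8D 8C A7.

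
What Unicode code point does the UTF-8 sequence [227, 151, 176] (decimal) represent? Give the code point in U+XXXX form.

U+35F0

Leading byte 0xE3 = 11100011 matches 1110xxxx → 3-byte sequence.
Byte 1: 0xE3 = 11100011, payload 0011 (4 bits).
Byte 2: 0x97 = 10010111 (10xxxxxx ✓), payload 010111.
Byte 3: 0xB0 = 10110000 (10xxxxxx ✓), payload 110000.
Concatenate: 0011010111110000 = 0x35F0 (16 bits → U+35F0).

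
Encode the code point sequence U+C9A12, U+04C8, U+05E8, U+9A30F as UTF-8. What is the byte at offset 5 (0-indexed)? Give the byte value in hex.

0x88

U+C9A12 → 4-byte form F3 89 A8 92 at offsets 0–3.
U+04C8 → 2-byte form D3 88 at offsets 4–5.
Offset 5 falls in char 2's range; it's byte 2 of D3 88 = 0x88.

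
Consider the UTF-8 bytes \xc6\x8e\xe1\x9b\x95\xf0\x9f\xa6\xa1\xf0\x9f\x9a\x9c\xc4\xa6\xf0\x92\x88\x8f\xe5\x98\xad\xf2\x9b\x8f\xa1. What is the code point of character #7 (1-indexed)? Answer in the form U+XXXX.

Offset 0: leading byte 0xC6 = 11000110 → 2-byte char #1 = C6 8E.
Offset 2: leading byte 0xE1 = 11100001 → 3-byte char #2 = E1 9B 95.
Offset 5: leading byte 0xF0 = 11110000 → 4-byte char #3 = F0 9F A6 A1.
Offset 9: leading byte 0xF0 = 11110000 → 4-byte char #4 = F0 9F 9A 9C.
Offset 13: leading byte 0xC4 = 11000100 → 2-byte char #5 = C4 A6.
Offset 15: leading byte 0xF0 = 11110000 → 4-byte char #6 = F0 92 88 8F.
Offset 19: leading byte 0xE5 = 11100101 → 3-byte char #7 = E5 98 AD.
Leading byte 0xE5 = 11100101 matches 1110xxxx → 3-byte sequence.
Byte 1: 0xE5 = 11100101, payload 0101 (4 bits).
Byte 2: 0x98 = 10011000 (10xxxxxx ✓), payload 011000.
Byte 3: 0xAD = 10101101 (10xxxxxx ✓), payload 101101.
Concatenate: 0101011000101101 = 0x562D (16 bits → U+562D).

U+562D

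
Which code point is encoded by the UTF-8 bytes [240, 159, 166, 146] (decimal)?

Leading byte 0xF0 = 11110000 matches 11110xxx → 4-byte sequence.
Byte 1: 0xF0 = 11110000, payload 000 (3 bits).
Byte 2: 0x9F = 10011111 (10xxxxxx ✓), payload 011111.
Byte 3: 0xA6 = 10100110 (10xxxxxx ✓), payload 100110.
Byte 4: 0x92 = 10010010 (10xxxxxx ✓), payload 010010.
Concatenate: 000011111100110010010 = 0x1F992 (21 bits → U+1F992).

U+1F992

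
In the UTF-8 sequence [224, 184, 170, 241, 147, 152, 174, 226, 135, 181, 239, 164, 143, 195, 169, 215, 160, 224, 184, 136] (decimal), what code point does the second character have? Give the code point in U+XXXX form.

Offset 0: leading byte 0xE0 = 11100000 → 3-byte char #1 = E0 B8 AA.
Offset 3: leading byte 0xF1 = 11110001 → 4-byte char #2 = F1 93 98 AE.
Leading byte 0xF1 = 11110001 matches 11110xxx → 4-byte sequence.
Byte 1: 0xF1 = 11110001, payload 001 (3 bits).
Byte 2: 0x93 = 10010011 (10xxxxxx ✓), payload 010011.
Byte 3: 0x98 = 10011000 (10xxxxxx ✓), payload 011000.
Byte 4: 0xAE = 10101110 (10xxxxxx ✓), payload 101110.
Concatenate: 001010011011000101110 = 0x5362E (21 bits → U+5362E).

U+5362E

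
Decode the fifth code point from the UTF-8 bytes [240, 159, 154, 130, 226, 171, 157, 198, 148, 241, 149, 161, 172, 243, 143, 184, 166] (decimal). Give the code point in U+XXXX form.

Offset 0: leading byte 0xF0 = 11110000 → 4-byte char #1 = F0 9F 9A 82.
Offset 4: leading byte 0xE2 = 11100010 → 3-byte char #2 = E2 AB 9D.
Offset 7: leading byte 0xC6 = 11000110 → 2-byte char #3 = C6 94.
Offset 9: leading byte 0xF1 = 11110001 → 4-byte char #4 = F1 95 A1 AC.
Offset 13: leading byte 0xF3 = 11110011 → 4-byte char #5 = F3 8F B8 A6.
Leading byte 0xF3 = 11110011 matches 11110xxx → 4-byte sequence.
Byte 1: 0xF3 = 11110011, payload 011 (3 bits).
Byte 2: 0x8F = 10001111 (10xxxxxx ✓), payload 001111.
Byte 3: 0xB8 = 10111000 (10xxxxxx ✓), payload 111000.
Byte 4: 0xA6 = 10100110 (10xxxxxx ✓), payload 100110.
Concatenate: 011001111111000100110 = 0xCFE26 (21 bits → U+CFE26).

U+CFE26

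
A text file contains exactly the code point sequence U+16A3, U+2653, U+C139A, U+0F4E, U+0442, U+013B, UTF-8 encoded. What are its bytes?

E1 9A A3 E2 99 93 F3 81 8E 9A E0 BD 8E D1 82 C4 BB

U+16A3: 3-byte form → E1 9A A3.
U+2653: 3-byte form → E2 99 93.
U+C139A: 4-byte form → F3 81 8E 9A.
U+0F4E: 3-byte form → E0 BD 8E.
U+0442: 2-byte form → D1 82.
U+013B: 2-byte form → C4 BB.
Concatenated (17 bytes): E1 9A A3 E2 99 93 F3 81 8E 9A E0 BD 8E D1 82 C4 BB.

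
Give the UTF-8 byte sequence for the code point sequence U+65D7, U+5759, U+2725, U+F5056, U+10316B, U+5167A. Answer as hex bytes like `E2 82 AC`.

U+65D7: 3-byte form → E6 97 97.
U+5759: 3-byte form → E5 9D 99.
U+2725: 3-byte form → E2 9C A5.
U+F5056: 4-byte form → F3 B5 81 96.
U+10316B: 4-byte form → F4 83 85 AB.
U+5167A: 4-byte form → F1 91 99 BA.
Concatenated (21 bytes): E6 97 97 E5 9D 99 E2 9C A5 F3 B5 81 96 F4 83 85 AB F1 91 99 BA.

E6 97 97 E5 9D 99 E2 9C A5 F3 B5 81 96 F4 83 85 AB F1 91 99 BA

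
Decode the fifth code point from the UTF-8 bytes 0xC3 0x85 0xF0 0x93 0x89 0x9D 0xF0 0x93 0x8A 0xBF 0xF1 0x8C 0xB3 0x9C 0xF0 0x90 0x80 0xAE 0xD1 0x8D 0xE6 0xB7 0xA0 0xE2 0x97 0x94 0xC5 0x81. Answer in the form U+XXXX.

Offset 0: leading byte 0xC3 = 11000011 → 2-byte char #1 = C3 85.
Offset 2: leading byte 0xF0 = 11110000 → 4-byte char #2 = F0 93 89 9D.
Offset 6: leading byte 0xF0 = 11110000 → 4-byte char #3 = F0 93 8A BF.
Offset 10: leading byte 0xF1 = 11110001 → 4-byte char #4 = F1 8C B3 9C.
Offset 14: leading byte 0xF0 = 11110000 → 4-byte char #5 = F0 90 80 AE.
Leading byte 0xF0 = 11110000 matches 11110xxx → 4-byte sequence.
Byte 1: 0xF0 = 11110000, payload 000 (3 bits).
Byte 2: 0x90 = 10010000 (10xxxxxx ✓), payload 010000.
Byte 3: 0x80 = 10000000 (10xxxxxx ✓), payload 000000.
Byte 4: 0xAE = 10101110 (10xxxxxx ✓), payload 101110.
Concatenate: 000010000000000101110 = 0x1002E (21 bits → U+1002E).

U+1002E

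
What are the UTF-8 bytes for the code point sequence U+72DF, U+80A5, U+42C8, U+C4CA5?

E7 8B 9F E8 82 A5 E4 8B 88 F3 84 B2 A5

U+72DF: 3-byte form → E7 8B 9F.
U+80A5: 3-byte form → E8 82 A5.
U+42C8: 3-byte form → E4 8B 88.
U+C4CA5: 4-byte form → F3 84 B2 A5.
Concatenated (13 bytes): E7 8B 9F E8 82 A5 E4 8B 88 F3 84 B2 A5.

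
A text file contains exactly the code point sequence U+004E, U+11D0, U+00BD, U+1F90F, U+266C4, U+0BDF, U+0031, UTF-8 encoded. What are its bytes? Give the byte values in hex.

U+004E: 1-byte form → 4E.
U+11D0: 3-byte form → E1 87 90.
U+00BD: 2-byte form → C2 BD.
U+1F90F: 4-byte form → F0 9F A4 8F.
U+266C4: 4-byte form → F0 A6 9B 84.
U+0BDF: 3-byte form → E0 AF 9F.
U+0031: 1-byte form → 31.
Concatenated (18 bytes): 4E E1 87 90 C2 BD F0 9F A4 8F F0 A6 9B 84 E0 AF 9F 31.

4E E1 87 90 C2 BD F0 9F A4 8F F0 A6 9B 84 E0 AF 9F 31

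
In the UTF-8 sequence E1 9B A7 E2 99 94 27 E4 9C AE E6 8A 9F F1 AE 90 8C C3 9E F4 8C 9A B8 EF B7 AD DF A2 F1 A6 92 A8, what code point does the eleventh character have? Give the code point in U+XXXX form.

U+664A8

Offset 0: leading byte 0xE1 = 11100001 → 3-byte char #1 = E1 9B A7.
Offset 3: leading byte 0xE2 = 11100010 → 3-byte char #2 = E2 99 94.
Offset 6: leading byte 0x27 = 00100111 → 1-byte char #3 = 27.
Offset 7: leading byte 0xE4 = 11100100 → 3-byte char #4 = E4 9C AE.
Offset 10: leading byte 0xE6 = 11100110 → 3-byte char #5 = E6 8A 9F.
Offset 13: leading byte 0xF1 = 11110001 → 4-byte char #6 = F1 AE 90 8C.
Offset 17: leading byte 0xC3 = 11000011 → 2-byte char #7 = C3 9E.
Offset 19: leading byte 0xF4 = 11110100 → 4-byte char #8 = F4 8C 9A B8.
Offset 23: leading byte 0xEF = 11101111 → 3-byte char #9 = EF B7 AD.
Offset 26: leading byte 0xDF = 11011111 → 2-byte char #10 = DF A2.
Offset 28: leading byte 0xF1 = 11110001 → 4-byte char #11 = F1 A6 92 A8.
Leading byte 0xF1 = 11110001 matches 11110xxx → 4-byte sequence.
Byte 1: 0xF1 = 11110001, payload 001 (3 bits).
Byte 2: 0xA6 = 10100110 (10xxxxxx ✓), payload 100110.
Byte 3: 0x92 = 10010010 (10xxxxxx ✓), payload 010010.
Byte 4: 0xA8 = 10101000 (10xxxxxx ✓), payload 101000.
Concatenate: 001100110010010101000 = 0x664A8 (21 bits → U+664A8).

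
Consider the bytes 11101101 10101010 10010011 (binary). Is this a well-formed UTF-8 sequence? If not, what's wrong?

Structurally a 3-byte sequence; payload = 0xDA93.
But 0xDA93 is in U+D800–U+DFFF, the surrogate range. Surrogates are not Unicode scalar values and are forbidden in UTF-8.

invalid (encodes a surrogate (U+D800–U+DFFF))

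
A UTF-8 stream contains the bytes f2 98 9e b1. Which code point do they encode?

U+987B1

Leading byte 0xF2 = 11110010 matches 11110xxx → 4-byte sequence.
Byte 1: 0xF2 = 11110010, payload 010 (3 bits).
Byte 2: 0x98 = 10011000 (10xxxxxx ✓), payload 011000.
Byte 3: 0x9E = 10011110 (10xxxxxx ✓), payload 011110.
Byte 4: 0xB1 = 10110001 (10xxxxxx ✓), payload 110001.
Concatenate: 010011000011110110001 = 0x987B1 (21 bits → U+987B1).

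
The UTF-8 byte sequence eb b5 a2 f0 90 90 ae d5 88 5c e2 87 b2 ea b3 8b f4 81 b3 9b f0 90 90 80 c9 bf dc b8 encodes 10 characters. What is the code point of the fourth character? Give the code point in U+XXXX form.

U+005C

Offset 0: leading byte 0xEB = 11101011 → 3-byte char #1 = EB B5 A2.
Offset 3: leading byte 0xF0 = 11110000 → 4-byte char #2 = F0 90 90 AE.
Offset 7: leading byte 0xD5 = 11010101 → 2-byte char #3 = D5 88.
Offset 9: leading byte 0x5C = 01011100 → 1-byte char #4 = 5C.
Leading byte 0x5C = 01011100 matches 0xxxxxxx → 1-byte sequence.
Byte 1: 0x5C = 01011100, payload 1011100 (7 bits).
Concatenate: 1011100 = 0x5C (7 bits → U+005C).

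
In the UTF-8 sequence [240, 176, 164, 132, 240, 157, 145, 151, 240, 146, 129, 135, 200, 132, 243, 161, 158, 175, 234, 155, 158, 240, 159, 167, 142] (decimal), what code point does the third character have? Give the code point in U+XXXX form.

Offset 0: leading byte 0xF0 = 11110000 → 4-byte char #1 = F0 B0 A4 84.
Offset 4: leading byte 0xF0 = 11110000 → 4-byte char #2 = F0 9D 91 97.
Offset 8: leading byte 0xF0 = 11110000 → 4-byte char #3 = F0 92 81 87.
Leading byte 0xF0 = 11110000 matches 11110xxx → 4-byte sequence.
Byte 1: 0xF0 = 11110000, payload 000 (3 bits).
Byte 2: 0x92 = 10010010 (10xxxxxx ✓), payload 010010.
Byte 3: 0x81 = 10000001 (10xxxxxx ✓), payload 000001.
Byte 4: 0x87 = 10000111 (10xxxxxx ✓), payload 000111.
Concatenate: 000010010000001000111 = 0x12047 (21 bits → U+12047).

U+12047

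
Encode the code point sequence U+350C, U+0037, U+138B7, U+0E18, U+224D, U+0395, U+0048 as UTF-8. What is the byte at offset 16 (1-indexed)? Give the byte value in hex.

0x95

1-indexed offset 16 is 0-indexed offset 15.
U+350C → 3-byte form E3 94 8C at offsets 0–2.
U+0037 → 1-byte form 37 at offsets 3–3.
U+138B7 → 4-byte form F0 93 A2 B7 at offsets 4–7.
U+0E18 → 3-byte form E0 B8 98 at offsets 8–10.
U+224D → 3-byte form E2 89 8D at offsets 11–13.
U+0395 → 2-byte form CE 95 at offsets 14–15.
Offset 15 falls in char 6's range; it's byte 2 of CE 95 = 0x95.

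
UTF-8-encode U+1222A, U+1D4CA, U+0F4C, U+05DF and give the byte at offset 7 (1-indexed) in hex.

1-indexed offset 7 is 0-indexed offset 6.
U+1222A → 4-byte form F0 92 88 AA at offsets 0–3.
U+1D4CA → 4-byte form F0 9D 93 8A at offsets 4–7.
Offset 6 falls in char 2's range; it's byte 3 of F0 9D 93 8A = 0x93.

0x93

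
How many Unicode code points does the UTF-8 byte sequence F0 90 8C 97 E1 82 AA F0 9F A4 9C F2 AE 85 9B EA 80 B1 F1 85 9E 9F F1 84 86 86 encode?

Byte at offset 0: 0xF0 = 11110000 → 4-byte char (#1). Advance 4.
Byte at offset 4: 0xE1 = 11100001 → 3-byte char (#2). Advance 3.
Byte at offset 7: 0xF0 = 11110000 → 4-byte char (#3). Advance 4.
Byte at offset 11: 0xF2 = 11110010 → 4-byte char (#4). Advance 4.
Byte at offset 15: 0xEA = 11101010 → 3-byte char (#5). Advance 3.
Byte at offset 18: 0xF1 = 11110001 → 4-byte char (#6). Advance 4.
Byte at offset 22: 0xF1 = 11110001 → 4-byte char (#7). Advance 4.
Reached end at offset 26 after 7 code points.

7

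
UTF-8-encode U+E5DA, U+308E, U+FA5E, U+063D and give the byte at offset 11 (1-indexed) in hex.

1-indexed offset 11 is 0-indexed offset 10.
U+E5DA → 3-byte form EE 97 9A at offsets 0–2.
U+308E → 3-byte form E3 82 8E at offsets 3–5.
U+FA5E → 3-byte form EF A9 9E at offsets 6–8.
U+063D → 2-byte form D8 BD at offsets 9–10.
Offset 10 falls in char 4's range; it's byte 2 of D8 BD = 0xBD.

0xBD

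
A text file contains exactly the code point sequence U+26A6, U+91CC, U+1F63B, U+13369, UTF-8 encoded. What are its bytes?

E2 9A A6 E9 87 8C F0 9F 98 BB F0 93 8D A9

U+26A6: 3-byte form → E2 9A A6.
U+91CC: 3-byte form → E9 87 8C.
U+1F63B: 4-byte form → F0 9F 98 BB.
U+13369: 4-byte form → F0 93 8D A9.
Concatenated (14 bytes): E2 9A A6 E9 87 8C F0 9F 98 BB F0 93 8D A9.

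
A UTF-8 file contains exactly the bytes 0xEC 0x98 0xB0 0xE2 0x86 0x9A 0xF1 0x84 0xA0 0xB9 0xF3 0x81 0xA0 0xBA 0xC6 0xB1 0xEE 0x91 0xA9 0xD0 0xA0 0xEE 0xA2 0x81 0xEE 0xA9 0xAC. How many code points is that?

Byte at offset 0: 0xEC = 11101100 → 3-byte char (#1). Advance 3.
Byte at offset 3: 0xE2 = 11100010 → 3-byte char (#2). Advance 3.
Byte at offset 6: 0xF1 = 11110001 → 4-byte char (#3). Advance 4.
Byte at offset 10: 0xF3 = 11110011 → 4-byte char (#4). Advance 4.
Byte at offset 14: 0xC6 = 11000110 → 2-byte char (#5). Advance 2.
Byte at offset 16: 0xEE = 11101110 → 3-byte char (#6). Advance 3.
Byte at offset 19: 0xD0 = 11010000 → 2-byte char (#7). Advance 2.
Byte at offset 21: 0xEE = 11101110 → 3-byte char (#8). Advance 3.
Byte at offset 24: 0xEE = 11101110 → 3-byte char (#9). Advance 3.
Reached end at offset 27 after 9 code points.

9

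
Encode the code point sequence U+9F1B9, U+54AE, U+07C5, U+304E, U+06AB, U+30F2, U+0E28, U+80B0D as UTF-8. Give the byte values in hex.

F2 9F 86 B9 E5 92 AE DF 85 E3 81 8E DA AB E3 83 B2 E0 B8 A8 F2 80 AC 8D

U+9F1B9: 4-byte form → F2 9F 86 B9.
U+54AE: 3-byte form → E5 92 AE.
U+07C5: 2-byte form → DF 85.
U+304E: 3-byte form → E3 81 8E.
U+06AB: 2-byte form → DA AB.
U+30F2: 3-byte form → E3 83 B2.
U+0E28: 3-byte form → E0 B8 A8.
U+80B0D: 4-byte form → F2 80 AC 8D.
Concatenated (24 bytes): F2 9F 86 B9 E5 92 AE DF 85 E3 81 8E DA AB E3 83 B2 E0 B8 A8 F2 80 AC 8D.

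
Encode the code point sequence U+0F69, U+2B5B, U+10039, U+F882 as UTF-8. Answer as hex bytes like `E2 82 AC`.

E0 BD A9 E2 AD 9B F0 90 80 B9 EF A2 82

U+0F69: 3-byte form → E0 BD A9.
U+2B5B: 3-byte form → E2 AD 9B.
U+10039: 4-byte form → F0 90 80 B9.
U+F882: 3-byte form → EF A2 82.
Concatenated (13 bytes): E0 BD A9 E2 AD 9B F0 90 80 B9 EF A2 82.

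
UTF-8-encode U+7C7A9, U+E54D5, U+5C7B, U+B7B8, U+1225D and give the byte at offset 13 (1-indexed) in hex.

0x9E

1-indexed offset 13 is 0-indexed offset 12.
U+7C7A9 → 4-byte form F1 BC 9E A9 at offsets 0–3.
U+E54D5 → 4-byte form F3 A5 93 95 at offsets 4–7.
U+5C7B → 3-byte form E5 B1 BB at offsets 8–10.
U+B7B8 → 3-byte form EB 9E B8 at offsets 11–13.
Offset 12 falls in char 4's range; it's byte 2 of EB 9E B8 = 0x9E.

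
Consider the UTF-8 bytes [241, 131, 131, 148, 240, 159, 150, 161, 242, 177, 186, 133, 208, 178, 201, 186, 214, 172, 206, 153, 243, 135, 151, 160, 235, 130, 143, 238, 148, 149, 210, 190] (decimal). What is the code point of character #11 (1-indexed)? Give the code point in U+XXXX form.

Offset 0: leading byte 0xF1 = 11110001 → 4-byte char #1 = F1 83 83 94.
Offset 4: leading byte 0xF0 = 11110000 → 4-byte char #2 = F0 9F 96 A1.
Offset 8: leading byte 0xF2 = 11110010 → 4-byte char #3 = F2 B1 BA 85.
Offset 12: leading byte 0xD0 = 11010000 → 2-byte char #4 = D0 B2.
Offset 14: leading byte 0xC9 = 11001001 → 2-byte char #5 = C9 BA.
Offset 16: leading byte 0xD6 = 11010110 → 2-byte char #6 = D6 AC.
Offset 18: leading byte 0xCE = 11001110 → 2-byte char #7 = CE 99.
Offset 20: leading byte 0xF3 = 11110011 → 4-byte char #8 = F3 87 97 A0.
Offset 24: leading byte 0xEB = 11101011 → 3-byte char #9 = EB 82 8F.
Offset 27: leading byte 0xEE = 11101110 → 3-byte char #10 = EE 94 95.
Offset 30: leading byte 0xD2 = 11010010 → 2-byte char #11 = D2 BE.
Leading byte 0xD2 = 11010010 matches 110xxxxx → 2-byte sequence.
Byte 1: 0xD2 = 11010010, payload 10010 (5 bits).
Byte 2: 0xBE = 10111110 (10xxxxxx ✓), payload 111110.
Concatenate: 10010111110 = 0x4BE (11 bits → U+04BE).

U+04BE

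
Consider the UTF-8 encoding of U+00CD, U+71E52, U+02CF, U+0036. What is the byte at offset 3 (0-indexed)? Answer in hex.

0xB1

U+00CD → 2-byte form C3 8D at offsets 0–1.
U+71E52 → 4-byte form F1 B1 B9 92 at offsets 2–5.
Offset 3 falls in char 2's range; it's byte 2 of F1 B1 B9 92 = 0xB1.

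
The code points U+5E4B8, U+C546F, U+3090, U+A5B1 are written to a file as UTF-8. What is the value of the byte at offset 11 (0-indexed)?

U+5E4B8 → 4-byte form F1 9E 92 B8 at offsets 0–3.
U+C546F → 4-byte form F3 85 91 AF at offsets 4–7.
U+3090 → 3-byte form E3 82 90 at offsets 8–10.
U+A5B1 → 3-byte form EA 96 B1 at offsets 11–13.
Offset 11 falls in char 4's range; it's byte 1 of EA 96 B1 = 0xEA.

0xEA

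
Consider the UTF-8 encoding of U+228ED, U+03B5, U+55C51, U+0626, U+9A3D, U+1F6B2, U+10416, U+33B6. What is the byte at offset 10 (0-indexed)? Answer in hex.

0xD8

U+228ED → 4-byte form F0 A2 A3 AD at offsets 0–3.
U+03B5 → 2-byte form CE B5 at offsets 4–5.
U+55C51 → 4-byte form F1 95 B1 91 at offsets 6–9.
U+0626 → 2-byte form D8 A6 at offsets 10–11.
Offset 10 falls in char 4's range; it's byte 1 of D8 A6 = 0xD8.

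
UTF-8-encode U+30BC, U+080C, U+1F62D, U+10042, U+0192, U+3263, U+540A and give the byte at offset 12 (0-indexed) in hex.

0x81

U+30BC → 3-byte form E3 82 BC at offsets 0–2.
U+080C → 3-byte form E0 A0 8C at offsets 3–5.
U+1F62D → 4-byte form F0 9F 98 AD at offsets 6–9.
U+10042 → 4-byte form F0 90 81 82 at offsets 10–13.
Offset 12 falls in char 4's range; it's byte 3 of F0 90 81 82 = 0x81.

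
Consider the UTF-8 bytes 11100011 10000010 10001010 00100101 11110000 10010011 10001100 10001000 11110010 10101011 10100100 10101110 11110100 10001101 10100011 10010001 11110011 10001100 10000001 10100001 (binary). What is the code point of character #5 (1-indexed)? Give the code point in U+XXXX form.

Offset 0: leading byte 0xE3 = 11100011 → 3-byte char #1 = E3 82 8A.
Offset 3: leading byte 0x25 = 00100101 → 1-byte char #2 = 25.
Offset 4: leading byte 0xF0 = 11110000 → 4-byte char #3 = F0 93 8C 88.
Offset 8: leading byte 0xF2 = 11110010 → 4-byte char #4 = F2 AB A4 AE.
Offset 12: leading byte 0xF4 = 11110100 → 4-byte char #5 = F4 8D A3 91.
Leading byte 0xF4 = 11110100 matches 11110xxx → 4-byte sequence.
Byte 1: 0xF4 = 11110100, payload 100 (3 bits).
Byte 2: 0x8D = 10001101 (10xxxxxx ✓), payload 001101.
Byte 3: 0xA3 = 10100011 (10xxxxxx ✓), payload 100011.
Byte 4: 0x91 = 10010001 (10xxxxxx ✓), payload 010001.
Concatenate: 100001101100011010001 = 0x10D8D1 (21 bits → U+10D8D1).

U+10D8D1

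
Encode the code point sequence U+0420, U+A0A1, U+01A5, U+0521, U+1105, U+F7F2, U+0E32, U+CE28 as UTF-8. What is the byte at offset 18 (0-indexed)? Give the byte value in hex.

U+0420 → 2-byte form D0 A0 at offsets 0–1.
U+A0A1 → 3-byte form EA 82 A1 at offsets 2–4.
U+01A5 → 2-byte form C6 A5 at offsets 5–6.
U+0521 → 2-byte form D4 A1 at offsets 7–8.
U+1105 → 3-byte form E1 84 85 at offsets 9–11.
U+F7F2 → 3-byte form EF 9F B2 at offsets 12–14.
U+0E32 → 3-byte form E0 B8 B2 at offsets 15–17.
U+CE28 → 3-byte form EC B8 A8 at offsets 18–20.
Offset 18 falls in char 8's range; it's byte 1 of EC B8 A8 = 0xEC.

0xEC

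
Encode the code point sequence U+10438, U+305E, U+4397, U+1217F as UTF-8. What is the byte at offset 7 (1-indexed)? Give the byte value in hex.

0x9E

1-indexed offset 7 is 0-indexed offset 6.
U+10438 → 4-byte form F0 90 90 B8 at offsets 0–3.
U+305E → 3-byte form E3 81 9E at offsets 4–6.
Offset 6 falls in char 2's range; it's byte 3 of E3 81 9E = 0x9E.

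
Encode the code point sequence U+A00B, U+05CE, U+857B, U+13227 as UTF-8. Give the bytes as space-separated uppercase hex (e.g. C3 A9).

U+A00B: 3-byte form → EA 80 8B.
U+05CE: 2-byte form → D7 8E.
U+857B: 3-byte form → E8 95 BB.
U+13227: 4-byte form → F0 93 88 A7.
Concatenated (12 bytes): EA 80 8B D7 8E E8 95 BB F0 93 88 A7.

EA 80 8B D7 8E E8 95 BB F0 93 88 A7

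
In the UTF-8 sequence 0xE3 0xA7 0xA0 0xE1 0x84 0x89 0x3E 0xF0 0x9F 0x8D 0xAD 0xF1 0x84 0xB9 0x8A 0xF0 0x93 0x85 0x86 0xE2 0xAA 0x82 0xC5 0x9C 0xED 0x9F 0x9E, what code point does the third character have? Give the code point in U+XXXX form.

U+003E

Offset 0: leading byte 0xE3 = 11100011 → 3-byte char #1 = E3 A7 A0.
Offset 3: leading byte 0xE1 = 11100001 → 3-byte char #2 = E1 84 89.
Offset 6: leading byte 0x3E = 00111110 → 1-byte char #3 = 3E.
Leading byte 0x3E = 00111110 matches 0xxxxxxx → 1-byte sequence.
Byte 1: 0x3E = 00111110, payload 0111110 (7 bits).
Concatenate: 0111110 = 0x3E (7 bits → U+003E).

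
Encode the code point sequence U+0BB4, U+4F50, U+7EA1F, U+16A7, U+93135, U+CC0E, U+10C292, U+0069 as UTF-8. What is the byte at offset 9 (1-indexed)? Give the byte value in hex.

0xA8

1-indexed offset 9 is 0-indexed offset 8.
U+0BB4 → 3-byte form E0 AE B4 at offsets 0–2.
U+4F50 → 3-byte form E4 BD 90 at offsets 3–5.
U+7EA1F → 4-byte form F1 BE A8 9F at offsets 6–9.
Offset 8 falls in char 3's range; it's byte 3 of F1 BE A8 9F = 0xA8.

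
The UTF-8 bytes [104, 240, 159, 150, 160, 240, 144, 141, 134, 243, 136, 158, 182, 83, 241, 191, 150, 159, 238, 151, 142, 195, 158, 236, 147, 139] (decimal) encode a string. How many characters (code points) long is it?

Byte at offset 0: 0x68 = 01101000 → 1-byte char (#1). Advance 1.
Byte at offset 1: 0xF0 = 11110000 → 4-byte char (#2). Advance 4.
Byte at offset 5: 0xF0 = 11110000 → 4-byte char (#3). Advance 4.
Byte at offset 9: 0xF3 = 11110011 → 4-byte char (#4). Advance 4.
Byte at offset 13: 0x53 = 01010011 → 1-byte char (#5). Advance 1.
Byte at offset 14: 0xF1 = 11110001 → 4-byte char (#6). Advance 4.
Byte at offset 18: 0xEE = 11101110 → 3-byte char (#7). Advance 3.
Byte at offset 21: 0xC3 = 11000011 → 2-byte char (#8). Advance 2.
Byte at offset 23: 0xEC = 11101100 → 3-byte char (#9). Advance 3.
Reached end at offset 26 after 9 code points.

9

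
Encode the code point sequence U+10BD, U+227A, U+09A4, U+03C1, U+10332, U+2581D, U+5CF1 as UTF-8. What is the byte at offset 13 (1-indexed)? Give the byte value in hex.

1-indexed offset 13 is 0-indexed offset 12.
U+10BD → 3-byte form E1 82 BD at offsets 0–2.
U+227A → 3-byte form E2 89 BA at offsets 3–5.
U+09A4 → 3-byte form E0 A6 A4 at offsets 6–8.
U+03C1 → 2-byte form CF 81 at offsets 9–10.
U+10332 → 4-byte form F0 90 8C B2 at offsets 11–14.
Offset 12 falls in char 5's range; it's byte 2 of F0 90 8C B2 = 0x90.

0x90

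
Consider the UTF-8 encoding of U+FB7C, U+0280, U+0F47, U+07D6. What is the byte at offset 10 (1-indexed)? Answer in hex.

0x96

1-indexed offset 10 is 0-indexed offset 9.
U+FB7C → 3-byte form EF AD BC at offsets 0–2.
U+0280 → 2-byte form CA 80 at offsets 3–4.
U+0F47 → 3-byte form E0 BD 87 at offsets 5–7.
U+07D6 → 2-byte form DF 96 at offsets 8–9.
Offset 9 falls in char 4's range; it's byte 2 of DF 96 = 0x96.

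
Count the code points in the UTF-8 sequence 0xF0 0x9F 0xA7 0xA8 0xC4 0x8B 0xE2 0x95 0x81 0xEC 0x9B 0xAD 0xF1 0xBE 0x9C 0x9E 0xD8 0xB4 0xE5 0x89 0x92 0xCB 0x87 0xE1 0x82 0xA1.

9

Byte at offset 0: 0xF0 = 11110000 → 4-byte char (#1). Advance 4.
Byte at offset 4: 0xC4 = 11000100 → 2-byte char (#2). Advance 2.
Byte at offset 6: 0xE2 = 11100010 → 3-byte char (#3). Advance 3.
Byte at offset 9: 0xEC = 11101100 → 3-byte char (#4). Advance 3.
Byte at offset 12: 0xF1 = 11110001 → 4-byte char (#5). Advance 4.
Byte at offset 16: 0xD8 = 11011000 → 2-byte char (#6). Advance 2.
Byte at offset 18: 0xE5 = 11100101 → 3-byte char (#7). Advance 3.
Byte at offset 21: 0xCB = 11001011 → 2-byte char (#8). Advance 2.
Byte at offset 23: 0xE1 = 11100001 → 3-byte char (#9). Advance 3.
Reached end at offset 26 after 9 code points.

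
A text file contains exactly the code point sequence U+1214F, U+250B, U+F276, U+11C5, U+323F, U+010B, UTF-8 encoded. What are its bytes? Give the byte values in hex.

U+1214F: 4-byte form → F0 92 85 8F.
U+250B: 3-byte form → E2 94 8B.
U+F276: 3-byte form → EF 89 B6.
U+11C5: 3-byte form → E1 87 85.
U+323F: 3-byte form → E3 88 BF.
U+010B: 2-byte form → C4 8B.
Concatenated (18 bytes): F0 92 85 8F E2 94 8B EF 89 B6 E1 87 85 E3 88 BF C4 8B.

F0 92 85 8F E2 94 8B EF 89 B6 E1 87 85 E3 88 BF C4 8B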